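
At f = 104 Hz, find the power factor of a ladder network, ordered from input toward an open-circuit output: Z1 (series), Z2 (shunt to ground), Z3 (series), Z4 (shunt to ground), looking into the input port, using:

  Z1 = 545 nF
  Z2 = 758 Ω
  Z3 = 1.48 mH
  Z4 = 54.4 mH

Step 1 — Angular frequency: ω = 2π·f = 2π·104 = 653.5 rad/s.
Step 2 — Component impedances:
  Z1: Z = 1/(jωC) = -j/(ω·C) = 0 - j2808 Ω
  Z2: Z = R = 758 Ω
  Z3: Z = jωL = j·653.5·0.00148 = 0 + j0.9671 Ω
  Z4: Z = jωL = j·653.5·0.0544 = 0 + j35.55 Ω
Step 3 — Ladder network (open output): work backward from the far end, alternating series and parallel combinations. Z_in = 1.755 - j2772 Ω = 2772∠-90.0° Ω.
Step 4 — Power factor: PF = cos(φ) = Re(Z)/|Z| = 1.7549/2771.5 = 0.0006332.
Step 5 — Type: Im(Z) = -2772 ⇒ leading (phase φ = -90.0°).

PF = 0.0006332 (leading, φ = -90.0°)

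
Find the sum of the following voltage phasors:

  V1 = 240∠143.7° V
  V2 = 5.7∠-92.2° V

Step 1 — Convert each phasor to rectangular form:
  V1 = 240·(cos(143.7°) + j·sin(143.7°)) = -193.4 + j142.1 V
  V2 = 5.7·(cos(-92.2°) + j·sin(-92.2°)) = -0.2188 - j5.696 V
Step 2 — Sum components: V_total = -193.6 + j136.4 V.
Step 3 — Convert to polar: |V_total| = 236.9 V, ∠V_total = 144.8°.

V_total = 236.9∠144.8° V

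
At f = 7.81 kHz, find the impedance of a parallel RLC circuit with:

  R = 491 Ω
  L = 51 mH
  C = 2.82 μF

Step 1 — Angular frequency: ω = 2π·f = 2π·7810 = 4.907e+04 rad/s.
Step 2 — Component impedances:
  R: Z = R = 491 Ω
  L: Z = jωL = j·4.907e+04·0.051 = 0 + j2503 Ω
  C: Z = 1/(jωC) = -j/(ω·C) = 0 - j7.226 Ω
Step 3 — Parallel combination: 1/Z_total = 1/R + 1/L + 1/C; Z_total = 0.1069 - j7.246 Ω = 7.247∠-89.2° Ω.

Z = 0.1069 - j7.246 Ω = 7.247∠-89.2° Ω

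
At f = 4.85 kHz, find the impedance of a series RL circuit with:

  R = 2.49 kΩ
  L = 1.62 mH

Step 1 — Angular frequency: ω = 2π·f = 2π·4850 = 3.047e+04 rad/s.
Step 2 — Component impedances:
  R: Z = R = 2490 Ω
  L: Z = jωL = j·3.047e+04·0.00162 = 0 + j49.37 Ω
Step 3 — Series combination: Z_total = R + L = 2490 + j49.37 Ω = 2490∠1.1° Ω.

Z = 2490 + j49.37 Ω = 2490∠1.1° Ω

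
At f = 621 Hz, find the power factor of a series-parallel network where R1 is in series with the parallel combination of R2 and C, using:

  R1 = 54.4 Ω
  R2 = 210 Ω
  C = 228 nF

Step 1 — Angular frequency: ω = 2π·f = 2π·621 = 3902 rad/s.
Step 2 — Component impedances:
  R1: Z = R = 54.4 Ω
  R2: Z = R = 210 Ω
  C: Z = 1/(jωC) = -j/(ω·C) = 0 - j1124 Ω
Step 3 — Parallel branch: R2 || C = 1/(1/R2 + 1/C) = 202.9 - j37.91 Ω.
Step 4 — Series with R1: Z_total = R1 + (R2 || C) = 257.3 - j37.91 Ω = 260.1∠-8.4° Ω.
Step 5 — Power factor: PF = cos(φ) = Re(Z)/|Z| = 257.32/260.1 = 0.9893.
Step 6 — Type: Im(Z) = -37.91 ⇒ leading (phase φ = -8.4°).

PF = 0.9893 (leading, φ = -8.4°)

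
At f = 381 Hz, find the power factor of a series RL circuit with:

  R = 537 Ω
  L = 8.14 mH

Step 1 — Angular frequency: ω = 2π·f = 2π·381 = 2394 rad/s.
Step 2 — Component impedances:
  R: Z = R = 537 Ω
  L: Z = jωL = j·2394·0.00814 = 0 + j19.49 Ω
Step 3 — Series combination: Z_total = R + L = 537 + j19.49 Ω = 537.4∠2.1° Ω.
Step 4 — Power factor: PF = cos(φ) = Re(Z)/|Z| = 537/537.4 = 0.9993.
Step 5 — Type: Im(Z) = 19.49 ⇒ lagging (phase φ = 2.1°).

PF = 0.9993 (lagging, φ = 2.1°)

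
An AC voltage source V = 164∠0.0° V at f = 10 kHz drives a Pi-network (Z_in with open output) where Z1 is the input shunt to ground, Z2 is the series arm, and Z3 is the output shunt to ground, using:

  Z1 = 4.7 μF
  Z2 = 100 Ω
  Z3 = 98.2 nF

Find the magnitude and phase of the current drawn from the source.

Step 1 — Angular frequency: ω = 2π·f = 2π·1e+04 = 6.283e+04 rad/s.
Step 2 — Component impedances:
  Z1: Z = 1/(jωC) = -j/(ω·C) = 0 - j3.386 Ω
  Z2: Z = R = 100 Ω
  Z3: Z = 1/(jωC) = -j/(ω·C) = 0 - j162.1 Ω
Step 3 — With open output, the series arm Z2 and the output shunt Z3 appear in series to ground: Z2 + Z3 = 100 - j162.1 Ω.
Step 4 — Parallel with input shunt Z1: Z_in = Z1 || (Z2 + Z3) = 0.03068 - j3.336 Ω = 3.336∠-89.5° Ω.
Step 5 — Source phasor: V = 164∠0.0° V = 164 V.
Step 6 — Ohm's law: I = V / Z_total = (164) / (0.03068 - j3.336) = 0.4522 + j49.16 A.
Step 7 — Convert to polar: |I| = 49.17 A, ∠I = 89.5°.

I = 49.17∠89.5° A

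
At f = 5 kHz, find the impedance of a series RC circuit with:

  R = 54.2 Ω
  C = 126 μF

Step 1 — Angular frequency: ω = 2π·f = 2π·5000 = 3.142e+04 rad/s.
Step 2 — Component impedances:
  R: Z = R = 54.2 Ω
  C: Z = 1/(jωC) = -j/(ω·C) = 0 - j0.2526 Ω
Step 3 — Series combination: Z_total = R + C = 54.2 - j0.2526 Ω = 54.2∠-0.3° Ω.

Z = 54.2 - j0.2526 Ω = 54.2∠-0.3° Ω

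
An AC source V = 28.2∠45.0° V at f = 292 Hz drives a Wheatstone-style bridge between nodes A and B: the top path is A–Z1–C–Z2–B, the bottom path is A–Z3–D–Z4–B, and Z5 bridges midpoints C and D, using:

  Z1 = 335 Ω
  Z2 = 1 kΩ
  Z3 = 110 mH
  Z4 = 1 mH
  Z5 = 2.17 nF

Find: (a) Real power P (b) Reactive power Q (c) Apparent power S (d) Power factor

Step 1 — Angular frequency: ω = 2π·f = 2π·292 = 1835 rad/s.
Step 2 — Component impedances:
  Z1: Z = R = 335 Ω
  Z2: Z = R = 1000 Ω
  Z3: Z = jωL = j·1835·0.11 = 0 + j201.8 Ω
  Z4: Z = jωL = j·1835·0.001 = 0 + j1.835 Ω
  Z5: Z = 1/(jωC) = -j/(ω·C) = 0 - j2.512e+05 Ω
Step 3 — Bridge requires nodal analysis (the Z5 bridge couples midpoints C and D, so the two paths cannot be reduced to a simple series/parallel combination). Setting node B to ground and injecting 1 A at node A, the 3-node admittance system at A, C, D solves to V_A = Z_AB = 30.39 + j199.1 Ω = 201.4∠81.3° Ω.
Step 4 — Source phasor: V = 28.2∠45.0° V = 19.94 + j19.94 V.
Step 5 — Current: I = V / Z = 0.1128 - j0.08293 A = 0.14∠-36.3° A.
Step 6 — Complex power: S = V·I* = 0.5957 + j3.903 VA.
Step 7 — Real power: P = Re(S) = 0.5957 W.
Step 8 — Reactive power: Q = Im(S) = 3.903 VAR.
Step 9 — Apparent power: |S| = 3.948 VA.
Step 10 — Power factor: PF = P/|S| = 0.1509 (lagging).

(a) P = 0.5957 W  (b) Q = 3.903 VAR  (c) S = 3.948 VA  (d) PF = 0.1509 (lagging)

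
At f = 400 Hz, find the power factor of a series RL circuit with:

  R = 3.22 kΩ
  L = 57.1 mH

Step 1 — Angular frequency: ω = 2π·f = 2π·400 = 2513 rad/s.
Step 2 — Component impedances:
  R: Z = R = 3220 Ω
  L: Z = jωL = j·2513·0.0571 = 0 + j143.5 Ω
Step 3 — Series combination: Z_total = R + L = 3220 + j143.5 Ω = 3223∠2.6° Ω.
Step 4 — Power factor: PF = cos(φ) = Re(Z)/|Z| = 3220/3223.2 = 0.999.
Step 5 — Type: Im(Z) = 143.5 ⇒ lagging (phase φ = 2.6°).

PF = 0.999 (lagging, φ = 2.6°)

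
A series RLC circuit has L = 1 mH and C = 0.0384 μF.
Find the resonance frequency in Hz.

Step 1 — Resonance condition Im(Z)=0 gives ω₀ = 1/√(LC).
Step 2 — ω₀ = 1/√(0.001·3.84e-08) = 1.614e+05 rad/s.
Step 3 — f₀ = ω₀/(2π) = 2.568e+04 Hz.

f₀ = 2.568e+04 Hz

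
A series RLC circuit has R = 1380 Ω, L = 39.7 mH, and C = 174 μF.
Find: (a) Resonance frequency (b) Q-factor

Step 1 — Resonance condition Im(Z)=0 gives ω₀ = 1/√(LC).
Step 2 — ω₀ = 1/√(0.0397·0.000174) = 380.5 rad/s.
Step 3 — f₀ = ω₀/(2π) = 60.56 Hz.
Step 4 — Series Q: Q = ω₀L/R = 380.5·0.0397/1380 = 0.01095.

(a) f₀ = 60.56 Hz  (b) Q = 0.01095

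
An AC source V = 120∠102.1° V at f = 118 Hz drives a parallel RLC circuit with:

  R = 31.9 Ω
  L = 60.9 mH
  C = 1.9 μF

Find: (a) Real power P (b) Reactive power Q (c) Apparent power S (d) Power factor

Step 1 — Angular frequency: ω = 2π·f = 2π·118 = 741.4 rad/s.
Step 2 — Component impedances:
  R: Z = R = 31.9 Ω
  L: Z = jωL = j·741.4·0.0609 = 0 + j45.15 Ω
  C: Z = 1/(jωC) = -j/(ω·C) = 0 - j709.9 Ω
Step 3 — Parallel combination: 1/Z_total = 1/R + 1/L + 1/C; Z_total = 22.19 + j14.68 Ω = 26.6∠33.5° Ω.
Step 4 — Source phasor: V = 120∠102.1° V = -25.15 + j117.3 V.
Step 5 — Current: I = V / Z = 1.645 + j4.2 A = 4.51∠68.6° A.
Step 6 — Complex power: S = V·I* = 451.4 + j298.6 VA.
Step 7 — Real power: P = Re(S) = 451.4 W.
Step 8 — Reactive power: Q = Im(S) = 298.6 VAR.
Step 9 — Apparent power: |S| = 541.3 VA.
Step 10 — Power factor: PF = P/|S| = 0.834 (lagging).

(a) P = 451.4 W  (b) Q = 298.6 VAR  (c) S = 541.3 VA  (d) PF = 0.834 (lagging)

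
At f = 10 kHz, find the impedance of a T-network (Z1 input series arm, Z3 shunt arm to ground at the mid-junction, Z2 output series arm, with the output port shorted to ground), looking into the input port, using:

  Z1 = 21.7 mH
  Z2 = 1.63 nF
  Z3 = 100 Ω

Step 1 — Angular frequency: ω = 2π·f = 2π·1e+04 = 6.283e+04 rad/s.
Step 2 — Component impedances:
  Z1: Z = jωL = j·6.283e+04·0.0217 = 0 + j1363 Ω
  Z2: Z = 1/(jωC) = -j/(ω·C) = 0 - j9764 Ω
  Z3: Z = R = 100 Ω
Step 3 — With the output port shorted to ground, the output series arm Z2 runs from the junction to ground; the shunt arm Z3 also runs from the junction to ground. They appear in parallel: Z3 || Z2 = 99.99 - j1.024 Ω.
Step 4 — Series with input arm Z1: Z_in = Z1 + (Z3 || Z2) = 99.99 + j1362 Ω = 1366∠85.8° Ω.

Z = 99.99 + j1362 Ω = 1366∠85.8° Ω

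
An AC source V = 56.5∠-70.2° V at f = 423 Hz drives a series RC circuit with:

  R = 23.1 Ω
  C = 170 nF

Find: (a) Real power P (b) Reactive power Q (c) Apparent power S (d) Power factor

Step 1 — Angular frequency: ω = 2π·f = 2π·423 = 2658 rad/s.
Step 2 — Component impedances:
  R: Z = R = 23.1 Ω
  C: Z = 1/(jωC) = -j/(ω·C) = 0 - j2213 Ω
Step 3 — Series combination: Z_total = R + C = 23.1 - j2213 Ω = 2213∠-89.4° Ω.
Step 4 — Source phasor: V = 56.5∠-70.2° V = 19.14 - j53.16 V.
Step 5 — Current: I = V / Z = 0.02411 + j0.008396 A = 0.02553∠19.2° A.
Step 6 — Complex power: S = V·I* = 0.01505 - j1.442 VA.
Step 7 — Real power: P = Re(S) = 0.01505 W.
Step 8 — Reactive power: Q = Im(S) = -1.442 VAR.
Step 9 — Apparent power: |S| = 1.442 VA.
Step 10 — Power factor: PF = P/|S| = 0.01044 (leading).

(a) P = 0.01505 W  (b) Q = -1.442 VAR  (c) S = 1.442 VA  (d) PF = 0.01044 (leading)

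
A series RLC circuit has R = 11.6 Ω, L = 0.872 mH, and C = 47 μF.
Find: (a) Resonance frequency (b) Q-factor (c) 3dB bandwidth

Step 1 — Resonance: ω₀ = 1/√(LC) = 1/√(0.000872·4.7e-05) = 4940 rad/s.
Step 2 — f₀ = ω₀/(2π) = 786.2 Hz.
Step 3 — Series Q: Q = ω₀L/R = 4940·0.000872/11.6 = 0.3713.
Step 4 — Bandwidth: Δω = ω₀/Q = 1.33e+04 rad/s; BW = Δω/(2π) = 2117 Hz.

(a) f₀ = 786.2 Hz  (b) Q = 0.3713  (c) BW = 2117 Hz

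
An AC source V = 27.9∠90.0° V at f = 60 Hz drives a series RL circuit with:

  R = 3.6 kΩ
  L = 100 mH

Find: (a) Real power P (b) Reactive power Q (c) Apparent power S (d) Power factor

Step 1 — Angular frequency: ω = 2π·f = 2π·60 = 377 rad/s.
Step 2 — Component impedances:
  R: Z = R = 3600 Ω
  L: Z = jωL = j·377·0.1 = 0 + j37.7 Ω
Step 3 — Series combination: Z_total = R + L = 3600 + j37.7 Ω = 3600∠0.6° Ω.
Step 4 — Source phasor: V = 27.9∠90.0° V = 0 + j27.9 V.
Step 5 — Current: I = V / Z = 8.115e-05 + j0.007749 A = 0.00775∠89.4° A.
Step 6 — Complex power: S = V·I* = 0.2162 + j0.002264 VA.
Step 7 — Real power: P = Re(S) = 0.2162 W.
Step 8 — Reactive power: Q = Im(S) = 0.002264 VAR.
Step 9 — Apparent power: |S| = 0.2162 VA.
Step 10 — Power factor: PF = P/|S| = 0.9999 (lagging).

(a) P = 0.2162 W  (b) Q = 0.002264 VAR  (c) S = 0.2162 VA  (d) PF = 0.9999 (lagging)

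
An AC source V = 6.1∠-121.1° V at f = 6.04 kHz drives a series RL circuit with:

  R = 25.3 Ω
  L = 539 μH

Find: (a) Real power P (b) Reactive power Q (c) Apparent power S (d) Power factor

Step 1 — Angular frequency: ω = 2π·f = 2π·6040 = 3.795e+04 rad/s.
Step 2 — Component impedances:
  R: Z = R = 25.3 Ω
  L: Z = jωL = j·3.795e+04·0.000539 = 0 + j20.46 Ω
Step 3 — Series combination: Z_total = R + L = 25.3 + j20.46 Ω = 32.53∠39.0° Ω.
Step 4 — Source phasor: V = 6.1∠-121.1° V = -3.151 - j5.223 V.
Step 5 — Current: I = V / Z = -0.1762 - j0.06395 A = 0.1875∠-160.1° A.
Step 6 — Complex power: S = V·I* = 0.8894 + j0.7191 VA.
Step 7 — Real power: P = Re(S) = 0.8894 W.
Step 8 — Reactive power: Q = Im(S) = 0.7191 VAR.
Step 9 — Apparent power: |S| = 1.144 VA.
Step 10 — Power factor: PF = P/|S| = 0.7776 (lagging).

(a) P = 0.8894 W  (b) Q = 0.7191 VAR  (c) S = 1.144 VA  (d) PF = 0.7776 (lagging)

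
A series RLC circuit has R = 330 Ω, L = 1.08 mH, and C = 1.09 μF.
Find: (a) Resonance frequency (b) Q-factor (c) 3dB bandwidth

Step 1 — Resonance condition Im(Z)=0 gives ω₀ = 1/√(LC).
Step 2 — ω₀ = 1/√(0.00108·1.09e-06) = 2.915e+04 rad/s.
Step 3 — f₀ = ω₀/(2π) = 4639 Hz.
Step 4 — Series Q: Q = ω₀L/R = 2.915e+04·0.00108/330 = 0.09539.
Step 5 — 3dB bandwidth: Δω = ω₀/Q = 3.056e+05 rad/s; BW = Δω/(2π) = 4.863e+04 Hz.

(a) f₀ = 4639 Hz  (b) Q = 0.09539  (c) BW = 4.863e+04 Hz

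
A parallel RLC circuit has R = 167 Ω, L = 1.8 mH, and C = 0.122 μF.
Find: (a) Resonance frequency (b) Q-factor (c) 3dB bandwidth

Step 1 — Resonance: ω₀ = 1/√(LC) = 1/√(0.0018·1.22e-07) = 6.748e+04 rad/s.
Step 2 — f₀ = ω₀/(2π) = 1.074e+04 Hz.
Step 3 — Parallel Q: Q = R/(ω₀L) = 167/(6.748e+04·0.0018) = 1.375.
Step 4 — Bandwidth: Δω = ω₀/Q = 4.908e+04 rad/s; BW = Δω/(2π) = 7812 Hz.

(a) f₀ = 1.074e+04 Hz  (b) Q = 1.375  (c) BW = 7812 Hz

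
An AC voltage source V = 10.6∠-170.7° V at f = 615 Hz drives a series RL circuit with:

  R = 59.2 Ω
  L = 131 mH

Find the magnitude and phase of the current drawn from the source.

Step 1 — Angular frequency: ω = 2π·f = 2π·615 = 3864 rad/s.
Step 2 — Component impedances:
  R: Z = R = 59.2 Ω
  L: Z = jωL = j·3864·0.131 = 0 + j506.2 Ω
Step 3 — Series combination: Z_total = R + L = 59.2 + j506.2 Ω = 509.7∠83.3° Ω.
Step 4 — Source phasor: V = 10.6∠-170.7° V = -10.46 - j1.713 V.
Step 5 — Ohm's law: I = V / Z_total = (-10.46 - j1.713) / (59.2 + j506.2) = -0.005722 + j0.02 A.
Step 6 — Convert to polar: |I| = 0.0208 A, ∠I = 106.0°.

I = 0.0208∠106.0° A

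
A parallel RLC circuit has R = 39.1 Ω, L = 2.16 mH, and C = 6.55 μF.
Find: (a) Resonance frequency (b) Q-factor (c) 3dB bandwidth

Step 1 — Resonance: ω₀ = 1/√(LC) = 1/√(0.00216·6.55e-06) = 8407 rad/s.
Step 2 — f₀ = ω₀/(2π) = 1338 Hz.
Step 3 — Parallel Q: Q = R/(ω₀L) = 39.1/(8407·0.00216) = 2.153.
Step 4 — Bandwidth: Δω = ω₀/Q = 3905 rad/s; BW = Δω/(2π) = 621.4 Hz.

(a) f₀ = 1338 Hz  (b) Q = 2.153  (c) BW = 621.4 Hz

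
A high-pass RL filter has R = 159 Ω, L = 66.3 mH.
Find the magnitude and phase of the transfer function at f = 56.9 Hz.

Step 1 — Angular frequency: ω = 2π·56.9 = 357.5 rad/s.
Step 2 — Transfer function: H(jω) = jωL/(R + jωL).
Step 3 — Numerator jωL = j·23.7; denominator R + jωL = 159 + j23.7.
Step 4 — H = 0.02174 + j0.1458.
Step 5 — Magnitude: |H| = 0.1474 (-16.6 dB); phase: φ = 81.5°.

|H| = 0.1474 (-16.6 dB), φ = 81.5°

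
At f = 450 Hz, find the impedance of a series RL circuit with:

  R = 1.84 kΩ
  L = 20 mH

Step 1 — Angular frequency: ω = 2π·f = 2π·450 = 2827 rad/s.
Step 2 — Component impedances:
  R: Z = R = 1840 Ω
  L: Z = jωL = j·2827·0.02 = 0 + j56.55 Ω
Step 3 — Series combination: Z_total = R + L = 1840 + j56.55 Ω = 1841∠1.8° Ω.

Z = 1840 + j56.55 Ω = 1841∠1.8° Ω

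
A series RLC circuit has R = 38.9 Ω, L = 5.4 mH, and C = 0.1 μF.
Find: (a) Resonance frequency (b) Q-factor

Step 1 — Resonance condition Im(Z)=0 gives ω₀ = 1/√(LC).
Step 2 — ω₀ = 1/√(0.0054·1e-07) = 4.303e+04 rad/s.
Step 3 — f₀ = ω₀/(2π) = 6849 Hz.
Step 4 — Series Q: Q = ω₀L/R = 4.303e+04·0.0054/38.9 = 5.974.

(a) f₀ = 6849 Hz  (b) Q = 5.974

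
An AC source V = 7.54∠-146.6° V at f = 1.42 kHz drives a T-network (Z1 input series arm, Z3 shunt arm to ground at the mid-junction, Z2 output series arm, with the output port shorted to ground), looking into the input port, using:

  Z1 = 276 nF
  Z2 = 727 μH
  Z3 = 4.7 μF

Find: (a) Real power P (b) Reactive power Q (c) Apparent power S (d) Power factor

Step 1 — Angular frequency: ω = 2π·f = 2π·1420 = 8922 rad/s.
Step 2 — Component impedances:
  Z1: Z = 1/(jωC) = -j/(ω·C) = 0 - j406.1 Ω
  Z2: Z = jωL = j·8922·0.000727 = 0 + j6.486 Ω
  Z3: Z = 1/(jωC) = -j/(ω·C) = 0 - j23.85 Ω
Step 3 — With the output port shorted to ground, the output series arm Z2 runs from the junction to ground; the shunt arm Z3 also runs from the junction to ground. They appear in parallel: Z3 || Z2 = 0 + j8.91 Ω.
Step 4 — Series with input arm Z1: Z_in = Z1 + (Z3 || Z2) = 0 - j397.2 Ω = 397.2∠-90.0° Ω.
Step 5 — Source phasor: V = 7.54∠-146.6° V = -6.295 - j4.151 V.
Step 6 — Current: I = V / Z = 0.01045 - j0.01585 A = 0.01898∠-56.6° A.
Step 7 — Complex power: S = V·I* = 0 - j0.1431 VA.
Step 8 — Real power: P = Re(S) = 0 W.
Step 9 — Reactive power: Q = Im(S) = -0.1431 VAR.
Step 10 — Apparent power: |S| = 0.1431 VA.
Step 11 — Power factor: PF = P/|S| = 0 (leading).

(a) P = 0 W  (b) Q = -0.1431 VAR  (c) S = 0.1431 VA  (d) PF = 0 (leading)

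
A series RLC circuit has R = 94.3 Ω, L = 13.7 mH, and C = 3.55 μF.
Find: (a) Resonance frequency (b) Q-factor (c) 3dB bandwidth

Step 1 — Resonance: ω₀ = 1/√(LC) = 1/√(0.0137·3.55e-06) = 4534 rad/s.
Step 2 — f₀ = ω₀/(2π) = 721.7 Hz.
Step 3 — Series Q: Q = ω₀L/R = 4534·0.0137/94.3 = 0.6588.
Step 4 — Bandwidth: Δω = ω₀/Q = 6883 rad/s; BW = Δω/(2π) = 1095 Hz.

(a) f₀ = 721.7 Hz  (b) Q = 0.6588  (c) BW = 1095 Hz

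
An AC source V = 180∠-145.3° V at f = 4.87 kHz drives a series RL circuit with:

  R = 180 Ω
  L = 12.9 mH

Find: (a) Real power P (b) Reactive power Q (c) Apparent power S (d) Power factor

Step 1 — Angular frequency: ω = 2π·f = 2π·4870 = 3.06e+04 rad/s.
Step 2 — Component impedances:
  R: Z = R = 180 Ω
  L: Z = jωL = j·3.06e+04·0.0129 = 0 + j394.7 Ω
Step 3 — Series combination: Z_total = R + L = 180 + j394.7 Ω = 433.8∠65.5° Ω.
Step 4 — Source phasor: V = 180∠-145.3° V = -148 - j102.5 V.
Step 5 — Current: I = V / Z = -0.3564 + j0.2124 A = 0.4149∠149.2° A.
Step 6 — Complex power: S = V·I* = 30.99 + j67.95 VA.
Step 7 — Real power: P = Re(S) = 30.99 W.
Step 8 — Reactive power: Q = Im(S) = 67.95 VAR.
Step 9 — Apparent power: |S| = 74.68 VA.
Step 10 — Power factor: PF = P/|S| = 0.4149 (lagging).

(a) P = 30.99 W  (b) Q = 67.95 VAR  (c) S = 74.68 VA  (d) PF = 0.4149 (lagging)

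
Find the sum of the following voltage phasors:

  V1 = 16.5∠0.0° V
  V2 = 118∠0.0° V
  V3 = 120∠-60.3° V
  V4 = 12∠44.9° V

Step 1 — Convert each phasor to rectangular form:
  V1 = 16.5·(cos(0.0°) + j·sin(0.0°)) = 16.5 V
  V2 = 118·(cos(0.0°) + j·sin(0.0°)) = 118 V
  V3 = 120·(cos(-60.3°) + j·sin(-60.3°)) = 59.46 - j104.2 V
  V4 = 12·(cos(44.9°) + j·sin(44.9°)) = 8.5 + j8.47 V
Step 2 — Sum components: V_total = 202.5 - j95.77 V.
Step 3 — Convert to polar: |V_total| = 224 V, ∠V_total = -25.3°.

V_total = 224∠-25.3° V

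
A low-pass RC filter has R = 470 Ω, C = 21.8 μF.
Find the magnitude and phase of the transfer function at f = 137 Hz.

Step 1 — Angular frequency: ω = 2π·137 = 860.8 rad/s.
Step 2 — Transfer function: H(jω) = 1/(1 + jωRC).
Step 3 — Denominator: 1 + jωRC = 1 + j·860.8·470·2.18e-05 = 1 + j8.82.
Step 4 — H = 0.01269 - j0.1119.
Step 5 — Magnitude: |H| = 0.1127 (-19.0 dB); phase: φ = -83.5°.

|H| = 0.1127 (-19.0 dB), φ = -83.5°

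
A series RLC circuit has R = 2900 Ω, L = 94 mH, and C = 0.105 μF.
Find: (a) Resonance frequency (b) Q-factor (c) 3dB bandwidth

Step 1 — Resonance condition Im(Z)=0 gives ω₀ = 1/√(LC).
Step 2 — ω₀ = 1/√(0.094·1.05e-07) = 1.007e+04 rad/s.
Step 3 — f₀ = ω₀/(2π) = 1602 Hz.
Step 4 — Series Q: Q = ω₀L/R = 1.007e+04·0.094/2900 = 0.3263.
Step 5 — 3dB bandwidth: Δω = ω₀/Q = 3.085e+04 rad/s; BW = Δω/(2π) = 4910 Hz.

(a) f₀ = 1602 Hz  (b) Q = 0.3263  (c) BW = 4910 Hz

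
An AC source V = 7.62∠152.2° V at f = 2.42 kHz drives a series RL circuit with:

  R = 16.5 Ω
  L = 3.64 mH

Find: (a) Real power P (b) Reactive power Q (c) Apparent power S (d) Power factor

Step 1 — Angular frequency: ω = 2π·f = 2π·2420 = 1.521e+04 rad/s.
Step 2 — Component impedances:
  R: Z = R = 16.5 Ω
  L: Z = jωL = j·1.521e+04·0.00364 = 0 + j55.35 Ω
Step 3 — Series combination: Z_total = R + L = 16.5 + j55.35 Ω = 57.75∠73.4° Ω.
Step 4 — Source phasor: V = 7.62∠152.2° V = -6.741 + j3.554 V.
Step 5 — Current: I = V / Z = 0.02563 + j0.1294 A = 0.1319∠78.8° A.
Step 6 — Complex power: S = V·I* = 0.2872 + j0.9635 VA.
Step 7 — Real power: P = Re(S) = 0.2872 W.
Step 8 — Reactive power: Q = Im(S) = 0.9635 VAR.
Step 9 — Apparent power: |S| = 1.005 VA.
Step 10 — Power factor: PF = P/|S| = 0.2857 (lagging).

(a) P = 0.2872 W  (b) Q = 0.9635 VAR  (c) S = 1.005 VA  (d) PF = 0.2857 (lagging)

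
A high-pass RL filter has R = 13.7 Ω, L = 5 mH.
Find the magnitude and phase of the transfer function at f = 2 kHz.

Step 1 — Angular frequency: ω = 2π·2000 = 1.257e+04 rad/s.
Step 2 — Transfer function: H(jω) = jωL/(R + jωL).
Step 3 — Numerator jωL = j·62.83; denominator R + jωL = 13.7 + j62.83.
Step 4 — H = 0.9546 + j0.2081.
Step 5 — Magnitude: |H| = 0.977 (-0.2 dB); phase: φ = 12.3°.

|H| = 0.977 (-0.2 dB), φ = 12.3°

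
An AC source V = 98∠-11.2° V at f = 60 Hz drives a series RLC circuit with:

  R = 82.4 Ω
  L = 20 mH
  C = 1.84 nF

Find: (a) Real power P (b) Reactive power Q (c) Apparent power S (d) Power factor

Step 1 — Angular frequency: ω = 2π·f = 2π·60 = 377 rad/s.
Step 2 — Component impedances:
  R: Z = R = 82.4 Ω
  L: Z = jωL = j·377·0.02 = 0 + j7.54 Ω
  C: Z = 1/(jωC) = -j/(ω·C) = 0 - j1.442e+06 Ω
Step 3 — Series combination: Z_total = R + L + C = 82.4 - j1.442e+06 Ω = 1.442e+06∠-90.0° Ω.
Step 4 — Source phasor: V = 98∠-11.2° V = 96.13 - j19.03 V.
Step 5 — Current: I = V / Z = 1.321e-05 + j6.668e-05 A = 6.798e-05∠78.8° A.
Step 6 — Complex power: S = V·I* = 3.808e-07 - j0.006662 VA.
Step 7 — Real power: P = Re(S) = 3.808e-07 W.
Step 8 — Reactive power: Q = Im(S) = -0.006662 VAR.
Step 9 — Apparent power: |S| = 0.006662 VA.
Step 10 — Power factor: PF = P/|S| = 5.716e-05 (leading).

(a) P = 3.808e-07 W  (b) Q = -0.006662 VAR  (c) S = 0.006662 VA  (d) PF = 5.716e-05 (leading)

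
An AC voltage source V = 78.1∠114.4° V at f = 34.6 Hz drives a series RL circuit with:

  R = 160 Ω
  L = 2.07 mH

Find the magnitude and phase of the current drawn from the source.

Step 1 — Angular frequency: ω = 2π·f = 2π·34.6 = 217.4 rad/s.
Step 2 — Component impedances:
  R: Z = R = 160 Ω
  L: Z = jωL = j·217.4·0.00207 = 0 + j0.45 Ω
Step 3 — Series combination: Z_total = R + L = 160 + j0.45 Ω = 160∠0.2° Ω.
Step 4 — Source phasor: V = 78.1∠114.4° V = -32.26 + j71.12 V.
Step 5 — Ohm's law: I = V / Z_total = (-32.26 + j71.12) / (160 + j0.45) = -0.2004 + j0.4451 A.
Step 6 — Convert to polar: |I| = 0.4881 A, ∠I = 114.2°.

I = 0.4881∠114.2° A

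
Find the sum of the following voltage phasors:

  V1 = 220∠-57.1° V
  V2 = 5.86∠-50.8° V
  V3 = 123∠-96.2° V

Step 1 — Convert each phasor to rectangular form:
  V1 = 220·(cos(-57.1°) + j·sin(-57.1°)) = 119.5 - j184.7 V
  V2 = 5.86·(cos(-50.8°) + j·sin(-50.8°)) = 3.704 - j4.541 V
  V3 = 123·(cos(-96.2°) + j·sin(-96.2°)) = -13.28 - j122.3 V
Step 2 — Sum components: V_total = 109.9 - j311.5 V.
Step 3 — Convert to polar: |V_total| = 330.4 V, ∠V_total = -70.6°.

V_total = 330.4∠-70.6° V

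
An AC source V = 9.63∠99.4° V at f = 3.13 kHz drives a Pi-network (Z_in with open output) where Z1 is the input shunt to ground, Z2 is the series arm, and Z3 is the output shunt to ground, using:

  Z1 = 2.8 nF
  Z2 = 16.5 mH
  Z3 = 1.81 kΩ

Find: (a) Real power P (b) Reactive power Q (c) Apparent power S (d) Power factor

Step 1 — Angular frequency: ω = 2π·f = 2π·3130 = 1.967e+04 rad/s.
Step 2 — Component impedances:
  Z1: Z = 1/(jωC) = -j/(ω·C) = 0 - j1.816e+04 Ω
  Z2: Z = jωL = j·1.967e+04·0.0165 = 0 + j324.5 Ω
  Z3: Z = R = 1810 Ω
Step 3 — With open output, the series arm Z2 and the output shunt Z3 appear in series to ground: Z2 + Z3 = 1810 + j324.5 Ω.
Step 4 — Parallel with input shunt Z1: Z_in = Z1 || (Z2 + Z3) = 1857 + j141.9 Ω = 1863∠4.4° Ω.
Step 5 — Source phasor: V = 9.63∠99.4° V = -1.573 + j9.501 V.
Step 6 — Current: I = V / Z = -0.0004533 + j0.00515 A = 0.00517∠95.0° A.
Step 7 — Complex power: S = V·I* = 0.04964 + j0.003793 VA.
Step 8 — Real power: P = Re(S) = 0.04964 W.
Step 9 — Reactive power: Q = Im(S) = 0.003793 VAR.
Step 10 — Apparent power: |S| = 0.04979 VA.
Step 11 — Power factor: PF = P/|S| = 0.9971 (lagging).

(a) P = 0.04964 W  (b) Q = 0.003793 VAR  (c) S = 0.04979 VA  (d) PF = 0.9971 (lagging)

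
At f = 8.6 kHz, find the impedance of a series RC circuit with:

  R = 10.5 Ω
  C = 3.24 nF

Step 1 — Angular frequency: ω = 2π·f = 2π·8600 = 5.404e+04 rad/s.
Step 2 — Component impedances:
  R: Z = R = 10.5 Ω
  C: Z = 1/(jωC) = -j/(ω·C) = 0 - j5712 Ω
Step 3 — Series combination: Z_total = R + C = 10.5 - j5712 Ω = 5712∠-89.9° Ω.

Z = 10.5 - j5712 Ω = 5712∠-89.9° Ω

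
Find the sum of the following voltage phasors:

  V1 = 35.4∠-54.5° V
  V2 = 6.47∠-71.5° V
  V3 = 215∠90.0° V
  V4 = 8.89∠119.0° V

Step 1 — Convert each phasor to rectangular form:
  V1 = 35.4·(cos(-54.5°) + j·sin(-54.5°)) = 20.56 - j28.82 V
  V2 = 6.47·(cos(-71.5°) + j·sin(-71.5°)) = 2.053 - j6.136 V
  V3 = 215·(cos(90.0°) + j·sin(90.0°)) = 0 + j215 V
  V4 = 8.89·(cos(119.0°) + j·sin(119.0°)) = -4.31 + j7.775 V
Step 2 — Sum components: V_total = 18.3 + j187.8 V.
Step 3 — Convert to polar: |V_total| = 188.7 V, ∠V_total = 84.4°.

V_total = 188.7∠84.4° V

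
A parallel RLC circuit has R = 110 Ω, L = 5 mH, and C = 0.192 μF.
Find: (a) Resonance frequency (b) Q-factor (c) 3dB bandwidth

Step 1 — Resonance: ω₀ = 1/√(LC) = 1/√(0.005·1.92e-07) = 3.227e+04 rad/s.
Step 2 — f₀ = ω₀/(2π) = 5137 Hz.
Step 3 — Parallel Q: Q = R/(ω₀L) = 110/(3.227e+04·0.005) = 0.6816.
Step 4 — Bandwidth: Δω = ω₀/Q = 4.735e+04 rad/s; BW = Δω/(2π) = 7536 Hz.

(a) f₀ = 5137 Hz  (b) Q = 0.6816  (c) BW = 7536 Hz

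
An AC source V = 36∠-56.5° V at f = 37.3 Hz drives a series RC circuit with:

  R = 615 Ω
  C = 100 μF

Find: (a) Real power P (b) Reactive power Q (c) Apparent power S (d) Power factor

Step 1 — Angular frequency: ω = 2π·f = 2π·37.3 = 234.4 rad/s.
Step 2 — Component impedances:
  R: Z = R = 615 Ω
  C: Z = 1/(jωC) = -j/(ω·C) = 0 - j42.67 Ω
Step 3 — Series combination: Z_total = R + C = 615 - j42.67 Ω = 616.5∠-4.0° Ω.
Step 4 — Source phasor: V = 36∠-56.5° V = 19.87 - j30.02 V.
Step 5 — Current: I = V / Z = 0.03552 - j0.04635 A = 0.0584∠-52.5° A.
Step 6 — Complex power: S = V·I* = 2.097 - j0.1455 VA.
Step 7 — Real power: P = Re(S) = 2.097 W.
Step 8 — Reactive power: Q = Im(S) = -0.1455 VAR.
Step 9 — Apparent power: |S| = 2.102 VA.
Step 10 — Power factor: PF = P/|S| = 0.9976 (leading).

(a) P = 2.097 W  (b) Q = -0.1455 VAR  (c) S = 2.102 VA  (d) PF = 0.9976 (leading)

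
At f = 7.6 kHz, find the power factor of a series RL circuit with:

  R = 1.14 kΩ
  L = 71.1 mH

Step 1 — Angular frequency: ω = 2π·f = 2π·7600 = 4.775e+04 rad/s.
Step 2 — Component impedances:
  R: Z = R = 1140 Ω
  L: Z = jωL = j·4.775e+04·0.0711 = 0 + j3395 Ω
Step 3 — Series combination: Z_total = R + L = 1140 + j3395 Ω = 3581∠71.4° Ω.
Step 4 — Power factor: PF = cos(φ) = Re(Z)/|Z| = 1140/3581 = 0.3183.
Step 5 — Type: Im(Z) = 3395 ⇒ lagging (phase φ = 71.4°).

PF = 0.3183 (lagging, φ = 71.4°)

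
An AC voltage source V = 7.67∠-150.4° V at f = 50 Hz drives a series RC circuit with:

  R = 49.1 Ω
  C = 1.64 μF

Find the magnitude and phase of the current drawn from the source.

Step 1 — Angular frequency: ω = 2π·f = 2π·50 = 314.2 rad/s.
Step 2 — Component impedances:
  R: Z = R = 49.1 Ω
  C: Z = 1/(jωC) = -j/(ω·C) = 0 - j1941 Ω
Step 3 — Series combination: Z_total = R + C = 49.1 - j1941 Ω = 1942∠-88.6° Ω.
Step 4 — Source phasor: V = 7.67∠-150.4° V = -6.669 - j3.789 V.
Step 5 — Ohm's law: I = V / Z_total = (-6.669 - j3.789) / (49.1 - j1941) = 0.001864 - j0.003483 A.
Step 6 — Convert to polar: |I| = 0.00395 A, ∠I = -61.8°.

I = 0.00395∠-61.8° A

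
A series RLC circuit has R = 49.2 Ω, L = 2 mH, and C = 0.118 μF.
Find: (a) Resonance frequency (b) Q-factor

Step 1 — Resonance condition Im(Z)=0 gives ω₀ = 1/√(LC).
Step 2 — ω₀ = 1/√(0.002·1.18e-07) = 6.509e+04 rad/s.
Step 3 — f₀ = ω₀/(2π) = 1.036e+04 Hz.
Step 4 — Series Q: Q = ω₀L/R = 6.509e+04·0.002/49.2 = 2.646.

(a) f₀ = 1.036e+04 Hz  (b) Q = 2.646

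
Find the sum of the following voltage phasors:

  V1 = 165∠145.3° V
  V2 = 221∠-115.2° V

Step 1 — Convert each phasor to rectangular form:
  V1 = 165·(cos(145.3°) + j·sin(145.3°)) = -135.7 + j93.93 V
  V2 = 221·(cos(-115.2°) + j·sin(-115.2°)) = -94.1 - j200 V
Step 2 — Sum components: V_total = -229.8 - j106 V.
Step 3 — Convert to polar: |V_total| = 253 V, ∠V_total = -155.2°.

V_total = 253∠-155.2° V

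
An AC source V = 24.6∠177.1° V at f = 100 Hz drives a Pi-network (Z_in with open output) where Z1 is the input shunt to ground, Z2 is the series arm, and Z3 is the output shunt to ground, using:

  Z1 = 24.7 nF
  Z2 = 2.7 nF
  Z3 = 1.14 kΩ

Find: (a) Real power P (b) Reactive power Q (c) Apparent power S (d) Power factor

Step 1 — Angular frequency: ω = 2π·f = 2π·100 = 628.3 rad/s.
Step 2 — Component impedances:
  Z1: Z = 1/(jωC) = -j/(ω·C) = 0 - j6.444e+04 Ω
  Z2: Z = 1/(jωC) = -j/(ω·C) = 0 - j5.895e+05 Ω
  Z3: Z = R = 1140 Ω
Step 3 — With open output, the series arm Z2 and the output shunt Z3 appear in series to ground: Z2 + Z3 = 1140 - j5.895e+05 Ω.
Step 4 — Parallel with input shunt Z1: Z_in = Z1 || (Z2 + Z3) = 11.07 - j5.809e+04 Ω = 5.809e+04∠-90.0° Ω.
Step 5 — Source phasor: V = 24.6∠177.1° V = -24.57 + j1.245 V.
Step 6 — Current: I = V / Z = -2.151e-05 - j0.000423 A = 0.0004235∠-92.9° A.
Step 7 — Complex power: S = V·I* = 1.985e-06 - j0.01042 VA.
Step 8 — Real power: P = Re(S) = 1.985e-06 W.
Step 9 — Reactive power: Q = Im(S) = -0.01042 VAR.
Step 10 — Apparent power: |S| = 0.01042 VA.
Step 11 — Power factor: PF = P/|S| = 0.0001906 (leading).

(a) P = 1.985e-06 W  (b) Q = -0.01042 VAR  (c) S = 0.01042 VA  (d) PF = 0.0001906 (leading)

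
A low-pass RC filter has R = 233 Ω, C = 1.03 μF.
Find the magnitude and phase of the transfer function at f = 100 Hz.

Step 1 — Angular frequency: ω = 2π·100 = 628.3 rad/s.
Step 2 — Transfer function: H(jω) = 1/(1 + jωRC).
Step 3 — Denominator: 1 + jωRC = 1 + j·628.3·233·1.03e-06 = 1 + j0.1508.
Step 4 — H = 0.9778 - j0.1474.
Step 5 — Magnitude: |H| = 0.9888 (-0.1 dB); phase: φ = -8.6°.

|H| = 0.9888 (-0.1 dB), φ = -8.6°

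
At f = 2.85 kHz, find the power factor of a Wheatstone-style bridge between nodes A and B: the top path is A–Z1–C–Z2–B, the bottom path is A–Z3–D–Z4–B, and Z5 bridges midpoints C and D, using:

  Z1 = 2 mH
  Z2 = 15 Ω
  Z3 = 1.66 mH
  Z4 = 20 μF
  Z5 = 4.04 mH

Step 1 — Angular frequency: ω = 2π·f = 2π·2850 = 1.791e+04 rad/s.
Step 2 — Component impedances:
  Z1: Z = jωL = j·1.791e+04·0.002 = 0 + j35.81 Ω
  Z2: Z = R = 15 Ω
  Z3: Z = jωL = j·1.791e+04·0.00166 = 0 + j29.73 Ω
  Z4: Z = 1/(jωC) = -j/(ω·C) = 0 - j2.792 Ω
  Z5: Z = jωL = j·1.791e+04·0.00404 = 0 + j72.34 Ω
Step 3 — Bridge requires nodal analysis (the Z5 bridge couples midpoints C and D, so the two paths cannot be reduced to a simple series/parallel combination). Setting node B to ground and injecting 1 A at node A, the 3-node admittance system at A, C, D solves to V_A = Z_AB = 2.01 + j16.29 Ω = 16.41∠83.0° Ω.
Step 4 — Power factor: PF = cos(φ) = Re(Z)/|Z| = 2.01/16.41 = 0.1225.
Step 5 — Type: Im(Z) = 16.29 ⇒ lagging (phase φ = 83.0°).

PF = 0.1225 (lagging, φ = 83.0°)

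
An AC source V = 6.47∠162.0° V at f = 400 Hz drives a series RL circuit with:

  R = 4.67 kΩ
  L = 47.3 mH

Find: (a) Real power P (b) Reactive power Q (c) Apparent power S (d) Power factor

Step 1 — Angular frequency: ω = 2π·f = 2π·400 = 2513 rad/s.
Step 2 — Component impedances:
  R: Z = R = 4670 Ω
  L: Z = jωL = j·2513·0.0473 = 0 + j118.9 Ω
Step 3 — Series combination: Z_total = R + L = 4670 + j118.9 Ω = 4672∠1.5° Ω.
Step 4 — Source phasor: V = 6.47∠162.0° V = -6.153 + j1.999 V.
Step 5 — Current: I = V / Z = -0.001306 + j0.0004614 A = 0.001385∠160.5° A.
Step 6 — Complex power: S = V·I* = 0.008958 + j0.000228 VA.
Step 7 — Real power: P = Re(S) = 0.008958 W.
Step 8 — Reactive power: Q = Im(S) = 0.000228 VAR.
Step 9 — Apparent power: |S| = 0.008961 VA.
Step 10 — Power factor: PF = P/|S| = 0.9997 (lagging).

(a) P = 0.008958 W  (b) Q = 0.000228 VAR  (c) S = 0.008961 VA  (d) PF = 0.9997 (lagging)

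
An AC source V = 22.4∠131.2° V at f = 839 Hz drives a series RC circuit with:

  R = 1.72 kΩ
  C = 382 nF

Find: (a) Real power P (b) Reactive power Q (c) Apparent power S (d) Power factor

Step 1 — Angular frequency: ω = 2π·f = 2π·839 = 5272 rad/s.
Step 2 — Component impedances:
  R: Z = R = 1720 Ω
  C: Z = 1/(jωC) = -j/(ω·C) = 0 - j496.6 Ω
Step 3 — Series combination: Z_total = R + C = 1720 - j496.6 Ω = 1790∠-16.1° Ω.
Step 4 — Source phasor: V = 22.4∠131.2° V = -14.75 + j16.85 V.
Step 5 — Current: I = V / Z = -0.01053 + j0.006759 A = 0.01251∠147.3° A.
Step 6 — Complex power: S = V·I* = 0.2693 - j0.07774 VA.
Step 7 — Real power: P = Re(S) = 0.2693 W.
Step 8 — Reactive power: Q = Im(S) = -0.07774 VAR.
Step 9 — Apparent power: |S| = 0.2803 VA.
Step 10 — Power factor: PF = P/|S| = 0.9608 (leading).

(a) P = 0.2693 W  (b) Q = -0.07774 VAR  (c) S = 0.2803 VA  (d) PF = 0.9608 (leading)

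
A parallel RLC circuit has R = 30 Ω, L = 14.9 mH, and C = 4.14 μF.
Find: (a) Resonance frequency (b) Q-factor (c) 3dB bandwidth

Step 1 — Resonance: ω₀ = 1/√(LC) = 1/√(0.0149·4.14e-06) = 4026 rad/s.
Step 2 — f₀ = ω₀/(2π) = 640.8 Hz.
Step 3 — Parallel Q: Q = R/(ω₀L) = 30/(4026·0.0149) = 0.5001.
Step 4 — Bandwidth: Δω = ω₀/Q = 8052 rad/s; BW = Δω/(2π) = 1281 Hz.

(a) f₀ = 640.8 Hz  (b) Q = 0.5001  (c) BW = 1281 Hz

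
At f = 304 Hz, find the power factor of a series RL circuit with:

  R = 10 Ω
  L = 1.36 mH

Step 1 — Angular frequency: ω = 2π·f = 2π·304 = 1910 rad/s.
Step 2 — Component impedances:
  R: Z = R = 10 Ω
  L: Z = jωL = j·1910·0.00136 = 0 + j2.598 Ω
Step 3 — Series combination: Z_total = R + L = 10 + j2.598 Ω = 10.33∠14.6° Ω.
Step 4 — Power factor: PF = cos(φ) = Re(Z)/|Z| = 10/10.332 = 0.9679.
Step 5 — Type: Im(Z) = 2.598 ⇒ lagging (phase φ = 14.6°).

PF = 0.9679 (lagging, φ = 14.6°)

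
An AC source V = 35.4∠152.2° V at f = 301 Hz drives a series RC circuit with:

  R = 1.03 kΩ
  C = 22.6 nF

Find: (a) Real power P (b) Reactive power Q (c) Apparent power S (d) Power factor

Step 1 — Angular frequency: ω = 2π·f = 2π·301 = 1891 rad/s.
Step 2 — Component impedances:
  R: Z = R = 1030 Ω
  C: Z = 1/(jωC) = -j/(ω·C) = 0 - j2.34e+04 Ω
Step 3 — Series combination: Z_total = R + C = 1030 - j2.34e+04 Ω = 2.342e+04∠-87.5° Ω.
Step 4 — Source phasor: V = 35.4∠152.2° V = -31.31 + j16.51 V.
Step 5 — Current: I = V / Z = -0.0007631 - j0.001305 A = 0.001512∠-120.3° A.
Step 6 — Complex power: S = V·I* = 0.002353 - j0.05346 VA.
Step 7 — Real power: P = Re(S) = 0.002353 W.
Step 8 — Reactive power: Q = Im(S) = -0.05346 VAR.
Step 9 — Apparent power: |S| = 0.05351 VA.
Step 10 — Power factor: PF = P/|S| = 0.04398 (leading).

(a) P = 0.002353 W  (b) Q = -0.05346 VAR  (c) S = 0.05351 VA  (d) PF = 0.04398 (leading)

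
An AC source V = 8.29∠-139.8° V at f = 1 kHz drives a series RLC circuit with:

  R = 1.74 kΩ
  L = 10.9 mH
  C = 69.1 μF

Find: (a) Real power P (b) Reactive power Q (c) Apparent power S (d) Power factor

Step 1 — Angular frequency: ω = 2π·f = 2π·1000 = 6283 rad/s.
Step 2 — Component impedances:
  R: Z = R = 1740 Ω
  L: Z = jωL = j·6283·0.0109 = 0 + j68.49 Ω
  C: Z = 1/(jωC) = -j/(ω·C) = 0 - j2.303 Ω
Step 3 — Series combination: Z_total = R + L + C = 1740 + j66.18 Ω = 1741∠2.2° Ω.
Step 4 — Source phasor: V = 8.29∠-139.8° V = -6.332 - j5.351 V.
Step 5 — Current: I = V / Z = -0.003751 - j0.002933 A = 0.004761∠-142.0° A.
Step 6 — Complex power: S = V·I* = 0.03944 + j0.0015 VA.
Step 7 — Real power: P = Re(S) = 0.03944 W.
Step 8 — Reactive power: Q = Im(S) = 0.0015 VAR.
Step 9 — Apparent power: |S| = 0.03947 VA.
Step 10 — Power factor: PF = P/|S| = 0.9993 (lagging).

(a) P = 0.03944 W  (b) Q = 0.0015 VAR  (c) S = 0.03947 VA  (d) PF = 0.9993 (lagging)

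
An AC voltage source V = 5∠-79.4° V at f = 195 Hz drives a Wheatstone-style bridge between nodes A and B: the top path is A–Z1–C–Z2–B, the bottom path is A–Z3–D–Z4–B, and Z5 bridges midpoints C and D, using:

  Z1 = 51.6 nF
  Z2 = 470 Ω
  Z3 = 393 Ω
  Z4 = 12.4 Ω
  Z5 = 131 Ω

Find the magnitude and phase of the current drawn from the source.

Step 1 — Angular frequency: ω = 2π·f = 2π·195 = 1225 rad/s.
Step 2 — Component impedances:
  Z1: Z = 1/(jωC) = -j/(ω·C) = 0 - j1.582e+04 Ω
  Z2: Z = R = 470 Ω
  Z3: Z = R = 393 Ω
  Z4: Z = R = 12.4 Ω
  Z5: Z = R = 131 Ω
Step 3 — Bridge requires nodal analysis (the Z5 bridge couples midpoints C and D, so the two paths cannot be reduced to a simple series/parallel combination). Setting node B to ground and injecting 1 A at node A, the 3-node admittance system at A, C, D solves to V_A = Z_AB = 404.8 - j9.887 Ω = 405∠-1.4° Ω.
Step 4 — Source phasor: V = 5∠-79.4° V = 0.9198 - j4.915 V.
Step 5 — Ohm's law: I = V / Z_total = (0.9198 - j4.915) / (404.8 - j9.887) = 0.002567 - j0.01208 A.
Step 6 — Convert to polar: |I| = 0.01235 A, ∠I = -78.0°.

I = 0.01235∠-78.0° A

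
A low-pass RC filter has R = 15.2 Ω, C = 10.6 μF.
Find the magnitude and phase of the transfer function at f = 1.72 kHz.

Step 1 — Angular frequency: ω = 2π·1720 = 1.081e+04 rad/s.
Step 2 — Transfer function: H(jω) = 1/(1 + jωRC).
Step 3 — Denominator: 1 + jωRC = 1 + j·1.081e+04·15.2·1.06e-05 = 1 + j1.741.
Step 4 — H = 0.248 - j0.4319.
Step 5 — Magnitude: |H| = 0.498 (-6.1 dB); phase: φ = -60.1°.

|H| = 0.498 (-6.1 dB), φ = -60.1°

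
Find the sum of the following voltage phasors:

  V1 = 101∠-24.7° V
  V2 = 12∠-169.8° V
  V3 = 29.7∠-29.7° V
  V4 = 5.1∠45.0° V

Step 1 — Convert each phasor to rectangular form:
  V1 = 101·(cos(-24.7°) + j·sin(-24.7°)) = 91.76 - j42.2 V
  V2 = 12·(cos(-169.8°) + j·sin(-169.8°)) = -11.81 - j2.125 V
  V3 = 29.7·(cos(-29.7°) + j·sin(-29.7°)) = 25.8 - j14.72 V
  V4 = 5.1·(cos(45.0°) + j·sin(45.0°)) = 3.606 + j3.606 V
Step 2 — Sum components: V_total = 109.4 - j55.44 V.
Step 3 — Convert to polar: |V_total| = 122.6 V, ∠V_total = -26.9°.

V_total = 122.6∠-26.9° V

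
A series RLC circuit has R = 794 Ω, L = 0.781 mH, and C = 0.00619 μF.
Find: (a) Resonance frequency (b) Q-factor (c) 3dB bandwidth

Step 1 — Resonance: ω₀ = 1/√(LC) = 1/√(0.000781·6.19e-09) = 4.548e+05 rad/s.
Step 2 — f₀ = ω₀/(2π) = 7.239e+04 Hz.
Step 3 — Series Q: Q = ω₀L/R = 4.548e+05·0.000781/794 = 0.4474.
Step 4 — Bandwidth: Δω = ω₀/Q = 1.017e+06 rad/s; BW = Δω/(2π) = 1.618e+05 Hz.

(a) f₀ = 7.239e+04 Hz  (b) Q = 0.4474  (c) BW = 1.618e+05 Hz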